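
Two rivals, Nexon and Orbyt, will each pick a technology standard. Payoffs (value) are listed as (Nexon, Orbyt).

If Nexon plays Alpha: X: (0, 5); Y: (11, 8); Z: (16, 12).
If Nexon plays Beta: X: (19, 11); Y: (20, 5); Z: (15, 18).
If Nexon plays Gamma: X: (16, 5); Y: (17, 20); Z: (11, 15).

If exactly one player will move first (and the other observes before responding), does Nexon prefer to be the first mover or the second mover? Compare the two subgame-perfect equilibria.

first

If Nexon leads: Orbyt's best replies are Alpha→Z, Beta→Z, Gamma→Y; Nexon's induced payoffs 16, 15, 17; outcome (Gamma, Y), payoffs (17, 20).
If Orbyt leads: Nexon's best replies are X→Beta, Y→Beta, Z→Alpha; Orbyt's induced payoffs 11, 5, 12; outcome (Alpha, Z), payoffs (16, 12).
Nexon gets 17 moving first and 16 moving second, so Nexon prefers to move first.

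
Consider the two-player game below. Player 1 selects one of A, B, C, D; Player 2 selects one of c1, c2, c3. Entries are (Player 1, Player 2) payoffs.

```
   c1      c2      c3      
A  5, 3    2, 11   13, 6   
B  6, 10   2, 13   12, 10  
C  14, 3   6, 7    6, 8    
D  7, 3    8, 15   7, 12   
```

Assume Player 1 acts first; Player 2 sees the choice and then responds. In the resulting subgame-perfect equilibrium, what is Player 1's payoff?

8

Player 2 best-responds to each possible Player 1 move:
- A → Player 2 plays c2 (best of 3, 11, 6); Player 1 gets 2.
- B → Player 2 plays c2 (best of 10, 13, 10); Player 1 gets 2.
- C → Player 2 plays c3 (best of 3, 7, 8); Player 1 gets 6.
- D → Player 2 plays c2 (best of 3, 15, 12); Player 1 gets 8.
Maximizing over 2, 2, 6, 8, Player 1 chooses D. Subgame-perfect outcome: (D, c2) with payoffs (8, 15).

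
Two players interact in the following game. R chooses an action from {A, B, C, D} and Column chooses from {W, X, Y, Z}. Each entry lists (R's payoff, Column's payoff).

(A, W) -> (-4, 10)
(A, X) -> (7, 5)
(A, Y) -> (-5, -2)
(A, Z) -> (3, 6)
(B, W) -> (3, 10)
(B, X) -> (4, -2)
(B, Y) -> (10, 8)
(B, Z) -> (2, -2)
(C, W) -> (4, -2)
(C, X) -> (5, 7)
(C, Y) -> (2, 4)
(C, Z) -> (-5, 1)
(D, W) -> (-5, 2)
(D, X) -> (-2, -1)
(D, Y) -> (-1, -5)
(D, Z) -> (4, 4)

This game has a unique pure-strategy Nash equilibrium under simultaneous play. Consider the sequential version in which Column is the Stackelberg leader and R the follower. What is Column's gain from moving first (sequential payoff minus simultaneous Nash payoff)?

Work backward from R's decision.
- W: R compares -4, 3, 4, -5 and picks C; Column would get -2.
- X: R compares 7, 4, 5, -2 and picks A; Column would get 5.
- Y: R compares -5, 10, 2, -1 and picks B; Column would get 8.
- Z: R compares 3, 2, -5, 4 and picks D; Column would get 4.
Column's induced payoffs are -2, 5, 8, 4, so Column commits to Y. Subgame-perfect outcome: (B, Y) with payoffs (10, 8).
Now find the simultaneous Nash equilibrium.
R's best replies: W→C; X→A; Y→B; Z→D.
Column's best replies: A→W; B→W; C→X; D→Z.
The unique mutual best reply is (D, Z), giving (4, 4).
Column's commitment gain: 8 − 4 = 4.

4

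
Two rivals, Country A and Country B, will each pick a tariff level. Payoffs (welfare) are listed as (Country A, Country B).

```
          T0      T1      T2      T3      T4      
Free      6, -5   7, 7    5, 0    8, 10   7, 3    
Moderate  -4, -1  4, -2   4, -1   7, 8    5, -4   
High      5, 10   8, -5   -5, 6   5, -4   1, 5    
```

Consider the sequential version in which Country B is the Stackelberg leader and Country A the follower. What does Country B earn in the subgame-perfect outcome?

Work backward from Country A's decision.
- T0: BR = Free, leader payoff -5.
- T1: BR = High, leader payoff -5.
- T2: BR = Free, leader payoff 0.
- T3: BR = Free, leader payoff 10.
- T4: BR = Free, leader payoff 3.
Among -5, -5, 0, 10, 3, the best is 10 at T3. Subgame-perfect outcome: (Free, T3) with payoffs (8, 10).

10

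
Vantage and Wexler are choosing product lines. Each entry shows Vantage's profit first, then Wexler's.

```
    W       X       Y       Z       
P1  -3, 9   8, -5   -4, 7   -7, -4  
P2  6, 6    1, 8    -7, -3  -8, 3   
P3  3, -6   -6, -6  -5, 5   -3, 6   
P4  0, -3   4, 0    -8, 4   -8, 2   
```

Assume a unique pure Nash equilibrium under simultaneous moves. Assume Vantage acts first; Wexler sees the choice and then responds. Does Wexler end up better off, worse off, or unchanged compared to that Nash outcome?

Backward induction with Vantage moving first.
- P1: Wexler compares 9, -5, 7, -4 and picks W; Vantage would get -3.
- P2: Wexler compares 6, 8, -3, 3 and picks X; Vantage would get 1.
- P3: Wexler compares -6, -6, 5, 6 and picks Z; Vantage would get -3.
- P4: Wexler compares -3, 0, 4, 2 and picks Y; Vantage would get -8.
Vantage's induced payoffs are -3, 1, -3, -8, so Vantage commits to P2. Subgame-perfect outcome: (P2, X) with payoffs (1, 8).
Now find the simultaneous Nash equilibrium.
Vantage's best replies: W→P2; X→P1; Y→P1; Z→P3.
Wexler's best replies: P1→W; P2→X; P3→Z; P4→Y.
Only (P3, Z) has each player best-responding; Nash payoffs (-3, 6).
Wexler earns 8 sequentially versus 6 at the Nash outcome: better off.

better off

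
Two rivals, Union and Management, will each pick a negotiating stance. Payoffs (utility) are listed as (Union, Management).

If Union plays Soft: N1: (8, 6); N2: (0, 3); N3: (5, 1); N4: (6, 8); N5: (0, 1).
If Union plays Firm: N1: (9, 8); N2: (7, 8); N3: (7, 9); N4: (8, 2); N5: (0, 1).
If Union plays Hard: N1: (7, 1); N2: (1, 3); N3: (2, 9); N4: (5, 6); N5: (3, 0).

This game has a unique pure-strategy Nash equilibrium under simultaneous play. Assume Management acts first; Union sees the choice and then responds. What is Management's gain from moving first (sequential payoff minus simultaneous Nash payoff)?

Backward induction with Management moving first.
- N1 → Union plays Firm (best of 8, 9, 7); Management gets 8.
- N2 → Union plays Firm (best of 0, 7, 1); Management gets 8.
- N3 → Union plays Firm (best of 5, 7, 2); Management gets 9.
- N4 → Union plays Firm (best of 6, 8, 5); Management gets 2.
- N5 → Union plays Hard (best of 0, 0, 3); Management gets 0.
Among 8, 8, 9, 2, 0, the best is 9 at N3. Subgame-perfect outcome: (Firm, N3) with payoffs (7, 9).
For the simultaneous game, intersect best replies.
Union's best replies: N1→Firm; N2→Firm; N3→Firm; N4→Firm; N5→Hard.
Management's best replies: Soft→N4; Firm→N3; Hard→N3.
Only (Firm, N3) has each player best-responding; Nash payoffs (7, 9).
Management's commitment gain: 9 − 9 = 0.

0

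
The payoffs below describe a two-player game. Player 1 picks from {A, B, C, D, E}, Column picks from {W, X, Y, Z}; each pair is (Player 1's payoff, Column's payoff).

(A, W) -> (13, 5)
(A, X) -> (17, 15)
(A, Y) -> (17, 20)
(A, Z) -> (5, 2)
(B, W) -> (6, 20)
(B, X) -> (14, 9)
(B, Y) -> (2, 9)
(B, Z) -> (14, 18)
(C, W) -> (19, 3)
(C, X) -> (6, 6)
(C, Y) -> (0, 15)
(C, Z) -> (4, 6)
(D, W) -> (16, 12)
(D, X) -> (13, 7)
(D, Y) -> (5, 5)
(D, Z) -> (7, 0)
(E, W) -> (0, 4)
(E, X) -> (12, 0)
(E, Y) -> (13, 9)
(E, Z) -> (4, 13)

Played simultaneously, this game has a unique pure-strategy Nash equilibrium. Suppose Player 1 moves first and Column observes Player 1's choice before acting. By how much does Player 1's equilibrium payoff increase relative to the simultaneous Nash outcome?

0

Backward induction with Player 1 moving first.
- A → Column plays Y (best of 5, 15, 20, 2); Player 1 gets 17.
- B → Column plays W (best of 20, 9, 9, 18); Player 1 gets 6.
- C → Column plays Y (best of 3, 6, 15, 6); Player 1 gets 0.
- D → Column plays W (best of 12, 7, 5, 0); Player 1 gets 16.
- E → Column plays Z (best of 4, 0, 9, 13); Player 1 gets 4.
Maximizing over 17, 6, 0, 16, 4, Player 1 chooses A. Subgame-perfect outcome: (A, Y) with payoffs (17, 20).
Under simultaneous play:
Player 1's best replies: W→C; X→A; Y→A; Z→B.
Column's best replies: A→Y; B→W; C→Y; D→W; E→Z.
The unique mutual best reply is (A, Y), giving (17, 20).
Player 1's commitment gain: 17 − 17 = 0.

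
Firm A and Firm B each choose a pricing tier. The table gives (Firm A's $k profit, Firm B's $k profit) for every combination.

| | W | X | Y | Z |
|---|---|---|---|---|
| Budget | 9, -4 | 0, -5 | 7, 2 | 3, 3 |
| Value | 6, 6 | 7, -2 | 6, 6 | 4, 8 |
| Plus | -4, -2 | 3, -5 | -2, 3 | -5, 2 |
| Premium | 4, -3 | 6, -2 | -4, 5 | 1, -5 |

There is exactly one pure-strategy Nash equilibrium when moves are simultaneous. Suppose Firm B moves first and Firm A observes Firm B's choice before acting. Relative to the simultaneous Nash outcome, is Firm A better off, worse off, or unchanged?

unchanged

Firm A best-responds to each possible Firm B move:
- W: BR = Budget, leader payoff -4.
- X: BR = Value, leader payoff -2.
- Y: BR = Budget, leader payoff 2.
- Z: BR = Value, leader payoff 8.
Firm B's induced payoffs are -4, -2, 2, 8, so Firm B commits to Z. Subgame-perfect outcome: (Value, Z) with payoffs (4, 8).
Under simultaneous play:
Firm A's best replies: W→Budget; X→Value; Y→Budget; Z→Value.
Firm B's best replies: Budget→Z; Value→Z; Plus→Y; Premium→Y.
Only (Value, Z) has each player best-responding; Nash payoffs (4, 8).
Firm A earns 4 sequentially versus 4 at the Nash outcome: unchanged.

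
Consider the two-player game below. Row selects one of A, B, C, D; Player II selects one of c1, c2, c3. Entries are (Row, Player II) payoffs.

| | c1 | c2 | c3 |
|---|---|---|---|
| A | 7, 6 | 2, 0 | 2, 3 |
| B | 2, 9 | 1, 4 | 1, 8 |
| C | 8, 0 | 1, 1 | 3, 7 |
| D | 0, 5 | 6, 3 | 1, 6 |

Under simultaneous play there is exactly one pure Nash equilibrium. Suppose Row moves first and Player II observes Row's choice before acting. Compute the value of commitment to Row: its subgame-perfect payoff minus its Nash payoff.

4

Solve by backward induction (Row leads).
- A: Player II compares 6, 0, 3 and picks c1; Row would get 7.
- B: Player II compares 9, 4, 8 and picks c1; Row would get 2.
- C: Player II compares 0, 1, 7 and picks c3; Row would get 3.
- D: Player II compares 5, 3, 6 and picks c3; Row would get 1.
Row's induced payoffs are 7, 2, 3, 1, so Row commits to A. Subgame-perfect outcome: (A, c1) with payoffs (7, 6).
Now find the simultaneous Nash equilibrium.
Row's best replies: c1→C; c2→D; c3→C.
Player II's best replies: A→c1; B→c1; C→c3; D→c3.
Only (C, c3) has each player best-responding; Nash payoffs (3, 7).
Row's commitment gain: 7 − 3 = 4.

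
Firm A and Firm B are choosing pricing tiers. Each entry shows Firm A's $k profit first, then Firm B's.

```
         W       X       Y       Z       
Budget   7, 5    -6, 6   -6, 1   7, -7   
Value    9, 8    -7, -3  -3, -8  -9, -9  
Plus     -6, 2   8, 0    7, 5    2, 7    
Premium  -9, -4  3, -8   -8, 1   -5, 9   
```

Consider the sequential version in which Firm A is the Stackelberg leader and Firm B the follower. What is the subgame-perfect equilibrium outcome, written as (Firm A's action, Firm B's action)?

(Value, W)

Solve by backward induction (Firm A leads).
- Budget: Firm B compares 5, 6, 1, -7 and picks X; Firm A would get -6.
- Value: Firm B compares 8, -3, -8, -9 and picks W; Firm A would get 9.
- Plus: Firm B compares 2, 0, 5, 7 and picks Z; Firm A would get 2.
- Premium: Firm B compares -4, -8, 1, 9 and picks Z; Firm A would get -5.
Firm A's induced payoffs are -6, 9, 2, -5, so Firm A commits to Value. Subgame-perfect outcome: (Value, W) with payoffs (9, 8).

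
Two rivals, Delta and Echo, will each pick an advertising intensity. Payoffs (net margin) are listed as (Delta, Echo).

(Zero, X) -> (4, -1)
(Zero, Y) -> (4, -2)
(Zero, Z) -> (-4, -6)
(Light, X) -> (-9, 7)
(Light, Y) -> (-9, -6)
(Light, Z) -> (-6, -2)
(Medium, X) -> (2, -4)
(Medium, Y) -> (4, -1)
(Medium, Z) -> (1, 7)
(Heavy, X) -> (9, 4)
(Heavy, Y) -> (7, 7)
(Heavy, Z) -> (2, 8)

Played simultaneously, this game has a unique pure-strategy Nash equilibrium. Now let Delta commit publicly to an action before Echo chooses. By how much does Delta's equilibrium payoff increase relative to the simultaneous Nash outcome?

Solve by backward induction (Delta leads).
- Zero: BR = X, leader payoff 4.
- Light: BR = X, leader payoff -9.
- Medium: BR = Z, leader payoff 1.
- Heavy: BR = Z, leader payoff 2.
Among 4, -9, 1, 2, the best is 4 at Zero. Subgame-perfect outcome: (Zero, X) with payoffs (4, -1).
For the simultaneous game, intersect best replies.
Delta's best replies: X→Heavy; Y→Heavy; Z→Heavy.
Echo's best replies: Zero→X; Light→X; Medium→Z; Heavy→Z.
Only (Heavy, Z) has each player best-responding; Nash payoffs (2, 8).
Delta's commitment gain: 4 − 2 = 2.

2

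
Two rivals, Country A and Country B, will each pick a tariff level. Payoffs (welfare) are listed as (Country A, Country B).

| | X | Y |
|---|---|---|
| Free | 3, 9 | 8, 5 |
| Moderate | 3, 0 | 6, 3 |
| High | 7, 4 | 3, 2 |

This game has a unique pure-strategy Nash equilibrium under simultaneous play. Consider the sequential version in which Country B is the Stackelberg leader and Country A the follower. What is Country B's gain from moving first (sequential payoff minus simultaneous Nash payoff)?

Work backward from Country A's decision.
- X: Country A compares 3, 3, 7 and picks High; Country B would get 4.
- Y: Country A compares 8, 6, 3 and picks Free; Country B would get 5.
Among 4, 5, the best is 5 at Y. Subgame-perfect outcome: (Free, Y) with payoffs (8, 5).
For the simultaneous game, intersect best replies.
Country A's best replies: X→High; Y→Free.
Country B's best replies: Free→X; Moderate→Y; High→X.
The unique mutual best reply is (High, X), giving (7, 4).
Country B's commitment gain: 5 − 4 = 1.

1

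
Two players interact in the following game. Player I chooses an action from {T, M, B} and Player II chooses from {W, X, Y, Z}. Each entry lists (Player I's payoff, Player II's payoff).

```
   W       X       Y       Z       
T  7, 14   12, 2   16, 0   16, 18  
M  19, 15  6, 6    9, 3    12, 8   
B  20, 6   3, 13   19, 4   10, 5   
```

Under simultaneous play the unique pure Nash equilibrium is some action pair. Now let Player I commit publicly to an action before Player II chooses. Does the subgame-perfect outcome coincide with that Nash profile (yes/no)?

Player II best-responds to each possible Player I move:
- T: Player II compares 14, 2, 0, 18 and picks Z; Player I would get 16.
- M: Player II compares 15, 6, 3, 8 and picks W; Player I would get 19.
- B: Player II compares 6, 13, 4, 5 and picks X; Player I would get 3.
Maximizing over 16, 19, 3, Player I chooses M. Subgame-perfect outcome: (M, W) with payoffs (19, 15).
For the simultaneous game, intersect best replies.
Player I's best replies: W→B; X→T; Y→B; Z→T.
Player II's best replies: T→Z; M→W; B→X.
Only (T, Z) has each player best-responding; Nash payoffs (16, 18).
Sequential outcome (M, W) differs from the Nash profile (T, Z).

no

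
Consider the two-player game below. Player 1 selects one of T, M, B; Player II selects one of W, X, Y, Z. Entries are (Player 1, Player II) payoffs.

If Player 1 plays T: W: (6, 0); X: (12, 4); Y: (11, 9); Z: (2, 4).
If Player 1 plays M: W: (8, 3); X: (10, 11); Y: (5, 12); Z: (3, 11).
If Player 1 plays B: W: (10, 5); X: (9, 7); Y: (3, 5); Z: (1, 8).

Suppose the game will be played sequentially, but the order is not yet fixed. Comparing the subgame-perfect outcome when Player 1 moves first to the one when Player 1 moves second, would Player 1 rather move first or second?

If Player 1 leads: Player II's best replies are T→Y, M→Y, B→Z; Player 1's induced payoffs 11, 5, 1; outcome (T, Y), payoffs (11, 9).
If Player II leads: Player 1's best replies are W→B, X→T, Y→T, Z→M; Player II's induced payoffs 5, 4, 9, 11; outcome (M, Z), payoffs (3, 11).
Player 1 gets 11 moving first and 3 moving second, so Player 1 prefers to move first.

first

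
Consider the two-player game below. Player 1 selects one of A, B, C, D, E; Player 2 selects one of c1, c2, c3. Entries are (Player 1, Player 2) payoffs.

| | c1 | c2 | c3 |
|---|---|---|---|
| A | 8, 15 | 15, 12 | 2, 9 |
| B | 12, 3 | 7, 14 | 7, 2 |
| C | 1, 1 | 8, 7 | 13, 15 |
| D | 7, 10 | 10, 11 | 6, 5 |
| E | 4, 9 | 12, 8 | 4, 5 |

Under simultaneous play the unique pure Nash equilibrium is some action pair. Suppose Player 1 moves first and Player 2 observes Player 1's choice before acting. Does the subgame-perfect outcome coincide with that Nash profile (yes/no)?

yes

Work backward from Player 2's decision.
- A: BR = c1, leader payoff 8.
- B: BR = c2, leader payoff 7.
- C: BR = c3, leader payoff 13.
- D: BR = c2, leader payoff 10.
- E: BR = c1, leader payoff 4.
Among 8, 7, 13, 10, 4, the best is 13 at C. Subgame-perfect outcome: (C, c3) with payoffs (13, 15).
Under simultaneous play:
Player 1's best replies: c1→B; c2→A; c3→C.
Player 2's best replies: A→c1; B→c2; C→c3; D→c2; E→c1.
Only (C, c3) has each player best-responding; Nash payoffs (13, 15).
Sequential outcome (C, c3) coincides with the Nash profile (C, c3).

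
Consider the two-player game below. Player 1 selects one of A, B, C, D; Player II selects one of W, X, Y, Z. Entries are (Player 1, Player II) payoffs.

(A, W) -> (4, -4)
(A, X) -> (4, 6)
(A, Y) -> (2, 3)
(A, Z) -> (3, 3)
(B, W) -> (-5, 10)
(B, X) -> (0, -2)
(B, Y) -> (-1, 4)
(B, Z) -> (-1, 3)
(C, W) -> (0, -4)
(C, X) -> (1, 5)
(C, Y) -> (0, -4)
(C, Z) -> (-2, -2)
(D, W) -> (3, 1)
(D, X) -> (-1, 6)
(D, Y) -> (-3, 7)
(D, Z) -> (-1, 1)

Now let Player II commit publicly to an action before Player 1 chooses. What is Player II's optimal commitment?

X

Player 1 best-responds to each possible Player II move:
- W: Player 1 compares 4, -5, 0, 3 and picks A; Player II would get -4.
- X: Player 1 compares 4, 0, 1, -1 and picks A; Player II would get 6.
- Y: Player 1 compares 2, -1, 0, -3 and picks A; Player II would get 3.
- Z: Player 1 compares 3, -1, -2, -1 and picks A; Player II would get 3.
Player II's induced payoffs are -4, 6, 3, 3, so Player II commits to X. Subgame-perfect outcome: (A, X) with payoffs (4, 6).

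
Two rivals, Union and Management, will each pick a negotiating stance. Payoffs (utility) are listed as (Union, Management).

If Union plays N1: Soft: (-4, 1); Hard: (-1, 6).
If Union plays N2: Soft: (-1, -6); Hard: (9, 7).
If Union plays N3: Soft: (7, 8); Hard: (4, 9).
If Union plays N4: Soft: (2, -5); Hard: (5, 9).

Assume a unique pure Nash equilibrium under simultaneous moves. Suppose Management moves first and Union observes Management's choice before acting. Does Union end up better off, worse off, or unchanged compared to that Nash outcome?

worse off

Backward induction with Management moving first.
- Soft: Union compares -4, -1, 7, 2 and picks N3; Management would get 8.
- Hard: Union compares -1, 9, 4, 5 and picks N2; Management would get 7.
Management's induced payoffs are 8, 7, so Management commits to Soft. Subgame-perfect outcome: (N3, Soft) with payoffs (7, 8).
For the simultaneous game, intersect best replies.
Union's best replies: Soft→N3; Hard→N2.
Management's best replies: N1→Hard; N2→Hard; N3→Hard; N4→Hard.
The unique mutual best reply is (N2, Hard), giving (9, 7).
Union earns 7 sequentially versus 9 at the Nash outcome: worse off.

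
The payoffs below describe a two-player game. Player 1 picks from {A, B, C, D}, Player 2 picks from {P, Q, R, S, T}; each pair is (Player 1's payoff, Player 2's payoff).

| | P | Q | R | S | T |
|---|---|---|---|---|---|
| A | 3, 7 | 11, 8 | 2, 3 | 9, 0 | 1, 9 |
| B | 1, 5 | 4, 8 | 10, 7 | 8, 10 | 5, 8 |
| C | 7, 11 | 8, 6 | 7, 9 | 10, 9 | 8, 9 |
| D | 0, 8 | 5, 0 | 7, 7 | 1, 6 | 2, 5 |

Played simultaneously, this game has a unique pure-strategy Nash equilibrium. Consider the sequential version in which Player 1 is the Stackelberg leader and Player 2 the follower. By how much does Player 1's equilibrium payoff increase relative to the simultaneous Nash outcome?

1

Backward induction with Player 1 moving first.
- A: Player 2 compares 7, 8, 3, 0, 9 and picks T; Player 1 would get 1.
- B: Player 2 compares 5, 8, 7, 10, 8 and picks S; Player 1 would get 8.
- C: Player 2 compares 11, 6, 9, 9, 9 and picks P; Player 1 would get 7.
- D: Player 2 compares 8, 0, 7, 6, 5 and picks P; Player 1 would get 0.
Player 1's induced payoffs are 1, 8, 7, 0, so Player 1 commits to B. Subgame-perfect outcome: (B, S) with payoffs (8, 10).
Now find the simultaneous Nash equilibrium.
Player 1's best replies: P→C; Q→A; R→B; S→C; T→C.
Player 2's best replies: A→T; B→S; C→P; D→P.
Only (C, P) has each player best-responding; Nash payoffs (7, 11).
Player 1's commitment gain: 8 − 7 = 1.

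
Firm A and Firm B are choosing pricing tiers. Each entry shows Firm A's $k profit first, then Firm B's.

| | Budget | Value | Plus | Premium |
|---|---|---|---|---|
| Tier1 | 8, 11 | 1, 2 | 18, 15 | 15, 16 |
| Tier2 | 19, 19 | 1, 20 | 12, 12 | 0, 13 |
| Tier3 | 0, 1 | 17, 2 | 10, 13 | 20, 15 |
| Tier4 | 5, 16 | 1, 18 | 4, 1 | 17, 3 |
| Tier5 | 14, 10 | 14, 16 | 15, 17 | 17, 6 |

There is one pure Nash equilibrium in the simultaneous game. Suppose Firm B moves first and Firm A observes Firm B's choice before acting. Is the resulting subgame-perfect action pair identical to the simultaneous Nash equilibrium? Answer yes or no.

no

Firm A best-responds to each possible Firm B move:
- Budget: BR = Tier2, leader payoff 19.
- Value: BR = Tier3, leader payoff 2.
- Plus: BR = Tier1, leader payoff 15.
- Premium: BR = Tier3, leader payoff 15.
Maximizing over 19, 2, 15, 15, Firm B chooses Budget. Subgame-perfect outcome: (Tier2, Budget) with payoffs (19, 19).
Now find the simultaneous Nash equilibrium.
Firm A's best replies: Budget→Tier2; Value→Tier3; Plus→Tier1; Premium→Tier3.
Firm B's best replies: Tier1→Premium; Tier2→Value; Tier3→Premium; Tier4→Value; Tier5→Plus.
The unique mutual best reply is (Tier3, Premium), giving (20, 15).
Sequential outcome (Tier2, Budget) differs from the Nash profile (Tier3, Premium).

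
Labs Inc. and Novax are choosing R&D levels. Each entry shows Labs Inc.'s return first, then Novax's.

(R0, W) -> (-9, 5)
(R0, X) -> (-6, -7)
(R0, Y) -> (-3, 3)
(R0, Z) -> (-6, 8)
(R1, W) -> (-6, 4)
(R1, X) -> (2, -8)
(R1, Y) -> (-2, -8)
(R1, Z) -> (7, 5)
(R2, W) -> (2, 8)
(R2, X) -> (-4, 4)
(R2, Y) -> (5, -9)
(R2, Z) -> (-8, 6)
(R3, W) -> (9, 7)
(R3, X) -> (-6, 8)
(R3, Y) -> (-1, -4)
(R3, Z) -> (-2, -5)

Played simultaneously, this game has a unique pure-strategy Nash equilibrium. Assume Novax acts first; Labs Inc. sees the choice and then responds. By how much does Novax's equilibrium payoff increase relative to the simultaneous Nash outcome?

2

Labs Inc. best-responds to each possible Novax move:
- W: BR = R3, leader payoff 7.
- X: BR = R1, leader payoff -8.
- Y: BR = R2, leader payoff -9.
- Z: BR = R1, leader payoff 5.
Among 7, -8, -9, 5, the best is 7 at W. Subgame-perfect outcome: (R3, W) with payoffs (9, 7).
Now find the simultaneous Nash equilibrium.
Labs Inc.'s best replies: W→R3; X→R1; Y→R2; Z→R1.
Novax's best replies: R0→Z; R1→Z; R2→W; R3→X.
The unique mutual best reply is (R1, Z), giving (7, 5).
Novax's commitment gain: 7 − 5 = 2.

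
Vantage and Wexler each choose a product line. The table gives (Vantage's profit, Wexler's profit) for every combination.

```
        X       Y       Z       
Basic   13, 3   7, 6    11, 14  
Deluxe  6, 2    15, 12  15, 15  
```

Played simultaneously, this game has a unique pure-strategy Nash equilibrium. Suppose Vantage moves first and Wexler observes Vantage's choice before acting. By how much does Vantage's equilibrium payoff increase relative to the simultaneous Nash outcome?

Wexler best-responds to each possible Vantage move:
- Basic: BR = Z, leader payoff 11.
- Deluxe: BR = Z, leader payoff 15.
Maximizing over 11, 15, Vantage chooses Deluxe. Subgame-perfect outcome: (Deluxe, Z) with payoffs (15, 15).
Now find the simultaneous Nash equilibrium.
Vantage's best replies: X→Basic; Y→Deluxe; Z→Deluxe.
Wexler's best replies: Basic→Z; Deluxe→Z.
Only (Deluxe, Z) has each player best-responding; Nash payoffs (15, 15).
Vantage's commitment gain: 15 − 15 = 0.

0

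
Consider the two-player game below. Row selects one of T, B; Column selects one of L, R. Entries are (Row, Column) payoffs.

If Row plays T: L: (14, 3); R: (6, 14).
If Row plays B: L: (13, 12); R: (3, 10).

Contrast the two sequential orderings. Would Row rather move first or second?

If Row leads: Column's best replies are T→R, B→L; Row's induced payoffs 6, 13; outcome (B, L), payoffs (13, 12).
If Column leads: Row's best replies are L→T, R→T; Column's induced payoffs 3, 14; outcome (T, R), payoffs (6, 14).
Row gets 13 moving first and 6 moving second, so Row prefers to move first.

first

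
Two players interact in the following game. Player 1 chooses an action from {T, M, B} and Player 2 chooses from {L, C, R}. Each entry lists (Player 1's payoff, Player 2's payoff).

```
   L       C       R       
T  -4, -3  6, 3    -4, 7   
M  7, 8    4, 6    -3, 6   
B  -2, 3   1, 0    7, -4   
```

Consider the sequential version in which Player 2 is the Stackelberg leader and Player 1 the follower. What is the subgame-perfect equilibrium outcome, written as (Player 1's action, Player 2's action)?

Backward induction with Player 2 moving first.
- L → Player 1 plays M (best of -4, 7, -2); Player 2 gets 8.
- C → Player 1 plays T (best of 6, 4, 1); Player 2 gets 3.
- R → Player 1 plays B (best of -4, -3, 7); Player 2 gets -4.
Among 8, 3, -4, the best is 8 at L. Subgame-perfect outcome: (M, L) with payoffs (7, 8).

(M, L)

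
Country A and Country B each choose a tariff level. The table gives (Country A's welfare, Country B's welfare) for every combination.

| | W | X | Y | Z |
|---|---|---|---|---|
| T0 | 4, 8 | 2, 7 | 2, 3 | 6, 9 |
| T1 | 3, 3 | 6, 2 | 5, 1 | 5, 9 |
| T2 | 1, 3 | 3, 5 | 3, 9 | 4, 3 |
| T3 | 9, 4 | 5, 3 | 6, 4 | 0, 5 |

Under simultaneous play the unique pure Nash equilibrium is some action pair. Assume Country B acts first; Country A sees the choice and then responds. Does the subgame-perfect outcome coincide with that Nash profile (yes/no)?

yes

Solve by backward induction (Country B leads).
- W: Country A compares 4, 3, 1, 9 and picks T3; Country B would get 4.
- X: Country A compares 2, 6, 3, 5 and picks T1; Country B would get 2.
- Y: Country A compares 2, 5, 3, 6 and picks T3; Country B would get 4.
- Z: Country A compares 6, 5, 4, 0 and picks T0; Country B would get 9.
Among 4, 2, 4, 9, the best is 9 at Z. Subgame-perfect outcome: (T0, Z) with payoffs (6, 9).
Under simultaneous play:
Country A's best replies: W→T3; X→T1; Y→T3; Z→T0.
Country B's best replies: T0→Z; T1→Z; T2→Y; T3→Z.
The unique mutual best reply is (T0, Z), giving (6, 9).
Sequential outcome (T0, Z) coincides with the Nash profile (T0, Z).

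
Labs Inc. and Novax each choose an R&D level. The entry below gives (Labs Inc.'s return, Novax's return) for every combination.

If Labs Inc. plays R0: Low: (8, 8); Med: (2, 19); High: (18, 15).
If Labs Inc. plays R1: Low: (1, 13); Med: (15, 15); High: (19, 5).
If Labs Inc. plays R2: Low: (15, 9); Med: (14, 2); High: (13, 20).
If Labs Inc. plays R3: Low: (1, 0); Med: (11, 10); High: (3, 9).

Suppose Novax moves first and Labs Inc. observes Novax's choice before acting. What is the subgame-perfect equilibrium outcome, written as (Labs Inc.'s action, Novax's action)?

(R1, Med)

Labs Inc. best-responds to each possible Novax move:
- Low: Labs Inc. compares 8, 1, 15, 1 and picks R2; Novax would get 9.
- Med: Labs Inc. compares 2, 15, 14, 11 and picks R1; Novax would get 15.
- High: Labs Inc. compares 18, 19, 13, 3 and picks R1; Novax would get 5.
Among 9, 15, 5, the best is 15 at Med. Subgame-perfect outcome: (R1, Med) with payoffs (15, 15).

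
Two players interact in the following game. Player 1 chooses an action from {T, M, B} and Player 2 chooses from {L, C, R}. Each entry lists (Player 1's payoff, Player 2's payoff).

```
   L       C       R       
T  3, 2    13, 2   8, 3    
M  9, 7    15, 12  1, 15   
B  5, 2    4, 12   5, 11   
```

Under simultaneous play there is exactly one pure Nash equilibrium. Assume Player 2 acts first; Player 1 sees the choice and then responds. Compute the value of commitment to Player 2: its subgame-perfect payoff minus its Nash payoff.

9

Solve by backward induction (Player 2 leads).
- L → Player 1 plays M (best of 3, 9, 5); Player 2 gets 7.
- C → Player 1 plays M (best of 13, 15, 4); Player 2 gets 12.
- R → Player 1 plays T (best of 8, 1, 5); Player 2 gets 3.
Maximizing over 7, 12, 3, Player 2 chooses C. Subgame-perfect outcome: (M, C) with payoffs (15, 12).
Now find the simultaneous Nash equilibrium.
Player 1's best replies: L→M; C→M; R→T.
Player 2's best replies: T→R; M→R; B→C.
Only (T, R) has each player best-responding; Nash payoffs (8, 3).
Player 2's commitment gain: 12 − 3 = 9.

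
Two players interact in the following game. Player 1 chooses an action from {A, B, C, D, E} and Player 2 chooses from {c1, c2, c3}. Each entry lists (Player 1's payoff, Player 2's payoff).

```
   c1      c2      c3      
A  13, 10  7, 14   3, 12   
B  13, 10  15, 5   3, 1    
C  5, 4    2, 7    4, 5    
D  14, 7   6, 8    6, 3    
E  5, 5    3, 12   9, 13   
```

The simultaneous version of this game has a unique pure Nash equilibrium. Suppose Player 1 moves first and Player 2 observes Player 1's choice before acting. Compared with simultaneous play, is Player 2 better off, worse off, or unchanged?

Backward induction with Player 1 moving first.
- A: BR = c2, leader payoff 7.
- B: BR = c1, leader payoff 13.
- C: BR = c2, leader payoff 2.
- D: BR = c2, leader payoff 6.
- E: BR = c3, leader payoff 9.
Among 7, 13, 2, 6, 9, the best is 13 at B. Subgame-perfect outcome: (B, c1) with payoffs (13, 10).
For the simultaneous game, intersect best replies.
Player 1's best replies: c1→D; c2→B; c3→E.
Player 2's best replies: A→c2; B→c1; C→c2; D→c2; E→c3.
Only (E, c3) has each player best-responding; Nash payoffs (9, 13).
Player 2 earns 10 sequentially versus 13 at the Nash outcome: worse off.

worse off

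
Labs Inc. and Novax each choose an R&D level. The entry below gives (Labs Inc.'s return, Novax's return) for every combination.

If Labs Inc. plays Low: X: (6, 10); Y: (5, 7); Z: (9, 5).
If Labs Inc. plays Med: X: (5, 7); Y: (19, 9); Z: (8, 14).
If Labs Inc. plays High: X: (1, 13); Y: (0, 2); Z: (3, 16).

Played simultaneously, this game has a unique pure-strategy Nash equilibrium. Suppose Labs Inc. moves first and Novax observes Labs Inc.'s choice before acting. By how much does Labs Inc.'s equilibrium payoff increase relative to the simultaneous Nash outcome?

2

Backward induction with Labs Inc. moving first.
- Low: BR = X, leader payoff 6.
- Med: BR = Z, leader payoff 8.
- High: BR = Z, leader payoff 3.
Among 6, 8, 3, the best is 8 at Med. Subgame-perfect outcome: (Med, Z) with payoffs (8, 14).
Now find the simultaneous Nash equilibrium.
Labs Inc.'s best replies: X→Low; Y→Med; Z→Low.
Novax's best replies: Low→X; Med→Z; High→Z.
Only (Low, X) has each player best-responding; Nash payoffs (6, 10).
Labs Inc.'s commitment gain: 8 − 6 = 2.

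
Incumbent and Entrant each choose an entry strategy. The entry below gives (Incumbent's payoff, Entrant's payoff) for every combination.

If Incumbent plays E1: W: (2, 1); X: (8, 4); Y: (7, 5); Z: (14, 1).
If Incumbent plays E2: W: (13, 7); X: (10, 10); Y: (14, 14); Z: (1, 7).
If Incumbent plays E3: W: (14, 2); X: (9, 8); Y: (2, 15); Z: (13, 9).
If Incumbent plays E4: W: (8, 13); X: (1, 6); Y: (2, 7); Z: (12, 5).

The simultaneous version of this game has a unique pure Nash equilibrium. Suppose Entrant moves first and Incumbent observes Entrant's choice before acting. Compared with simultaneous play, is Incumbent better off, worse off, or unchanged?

unchanged

Backward induction with Entrant moving first.
- W → Incumbent plays E3 (best of 2, 13, 14, 8); Entrant gets 2.
- X → Incumbent plays E2 (best of 8, 10, 9, 1); Entrant gets 10.
- Y → Incumbent plays E2 (best of 7, 14, 2, 2); Entrant gets 14.
- Z → Incumbent plays E1 (best of 14, 1, 13, 12); Entrant gets 1.
Entrant's induced payoffs are 2, 10, 14, 1, so Entrant commits to Y. Subgame-perfect outcome: (E2, Y) with payoffs (14, 14).
Now find the simultaneous Nash equilibrium.
Incumbent's best replies: W→E3; X→E2; Y→E2; Z→E1.
Entrant's best replies: E1→Y; E2→Y; E3→Y; E4→W.
The unique mutual best reply is (E2, Y), giving (14, 14).
Incumbent earns 14 sequentially versus 14 at the Nash outcome: unchanged.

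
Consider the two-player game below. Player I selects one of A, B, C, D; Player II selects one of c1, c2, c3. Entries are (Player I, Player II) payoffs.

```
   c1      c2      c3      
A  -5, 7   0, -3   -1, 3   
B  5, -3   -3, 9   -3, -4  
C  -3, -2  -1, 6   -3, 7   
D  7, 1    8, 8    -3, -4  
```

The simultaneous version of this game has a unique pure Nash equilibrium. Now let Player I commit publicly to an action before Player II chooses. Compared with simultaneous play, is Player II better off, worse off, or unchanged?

Work backward from Player II's decision.
- A: BR = c1, leader payoff -5.
- B: BR = c2, leader payoff -3.
- C: BR = c3, leader payoff -3.
- D: BR = c2, leader payoff 8.
Player I's induced payoffs are -5, -3, -3, 8, so Player I commits to D. Subgame-perfect outcome: (D, c2) with payoffs (8, 8).
Now find the simultaneous Nash equilibrium.
Player I's best replies: c1→D; c2→D; c3→A.
Player II's best replies: A→c1; B→c2; C→c3; D→c2.
The unique mutual best reply is (D, c2), giving (8, 8).
Player II earns 8 sequentially versus 8 at the Nash outcome: unchanged.

unchanged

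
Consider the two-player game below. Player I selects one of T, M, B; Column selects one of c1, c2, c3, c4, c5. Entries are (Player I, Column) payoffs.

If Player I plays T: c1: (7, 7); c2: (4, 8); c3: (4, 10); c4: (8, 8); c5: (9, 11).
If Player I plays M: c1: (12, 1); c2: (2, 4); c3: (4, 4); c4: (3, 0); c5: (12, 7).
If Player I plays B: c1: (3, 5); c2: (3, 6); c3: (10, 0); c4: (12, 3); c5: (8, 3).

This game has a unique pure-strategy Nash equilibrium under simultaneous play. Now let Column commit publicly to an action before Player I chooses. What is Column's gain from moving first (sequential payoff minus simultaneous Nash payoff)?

1

Player I best-responds to each possible Column move:
- c1: Player I compares 7, 12, 3 and picks M; Column would get 1.
- c2: Player I compares 4, 2, 3 and picks T; Column would get 8.
- c3: Player I compares 4, 4, 10 and picks B; Column would get 0.
- c4: Player I compares 8, 3, 12 and picks B; Column would get 3.
- c5: Player I compares 9, 12, 8 and picks M; Column would get 7.
Among 1, 8, 0, 3, 7, the best is 8 at c2. Subgame-perfect outcome: (T, c2) with payoffs (4, 8).
Now find the simultaneous Nash equilibrium.
Player I's best replies: c1→M; c2→T; c3→B; c4→B; c5→M.
Column's best replies: T→c5; M→c5; B→c2.
The unique mutual best reply is (M, c5), giving (12, 7).
Column's commitment gain: 8 − 7 = 1.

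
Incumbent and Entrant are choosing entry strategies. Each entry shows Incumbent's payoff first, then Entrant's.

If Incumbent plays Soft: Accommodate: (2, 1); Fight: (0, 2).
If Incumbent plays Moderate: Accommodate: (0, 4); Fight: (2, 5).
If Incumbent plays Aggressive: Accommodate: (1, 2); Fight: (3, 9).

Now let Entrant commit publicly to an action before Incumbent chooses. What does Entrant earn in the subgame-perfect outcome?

9

Incumbent best-responds to each possible Entrant move:
- Accommodate: Incumbent compares 2, 0, 1 and picks Soft; Entrant would get 1.
- Fight: Incumbent compares 0, 2, 3 and picks Aggressive; Entrant would get 9.
Among 1, 9, the best is 9 at Fight. Subgame-perfect outcome: (Aggressive, Fight) with payoffs (3, 9).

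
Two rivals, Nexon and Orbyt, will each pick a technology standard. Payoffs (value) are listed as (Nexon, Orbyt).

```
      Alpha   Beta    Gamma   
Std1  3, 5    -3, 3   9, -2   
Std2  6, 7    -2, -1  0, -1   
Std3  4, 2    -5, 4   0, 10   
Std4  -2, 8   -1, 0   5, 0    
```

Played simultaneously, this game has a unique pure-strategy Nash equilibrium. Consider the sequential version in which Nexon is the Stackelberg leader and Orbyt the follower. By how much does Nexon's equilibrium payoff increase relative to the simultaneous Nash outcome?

Solve by backward induction (Nexon leads).
- Std1: Orbyt compares 5, 3, -2 and picks Alpha; Nexon would get 3.
- Std2: Orbyt compares 7, -1, -1 and picks Alpha; Nexon would get 6.
- Std3: Orbyt compares 2, 4, 10 and picks Gamma; Nexon would get 0.
- Std4: Orbyt compares 8, 0, 0 and picks Alpha; Nexon would get -2.
Maximizing over 3, 6, 0, -2, Nexon chooses Std2. Subgame-perfect outcome: (Std2, Alpha) with payoffs (6, 7).
For the simultaneous game, intersect best replies.
Nexon's best replies: Alpha→Std2; Beta→Std4; Gamma→Std1.
Orbyt's best replies: Std1→Alpha; Std2→Alpha; Std3→Gamma; Std4→Alpha.
Only (Std2, Alpha) has each player best-responding; Nash payoffs (6, 7).
Nexon's commitment gain: 6 − 6 = 0.

0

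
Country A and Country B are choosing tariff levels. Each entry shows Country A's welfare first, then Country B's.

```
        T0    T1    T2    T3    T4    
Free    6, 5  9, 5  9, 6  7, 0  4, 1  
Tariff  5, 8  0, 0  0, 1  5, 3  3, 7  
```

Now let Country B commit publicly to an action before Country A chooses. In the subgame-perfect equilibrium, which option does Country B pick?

T2

Work backward from Country A's decision.
- T0: BR = Free, leader payoff 5.
- T1: BR = Free, leader payoff 5.
- T2: BR = Free, leader payoff 6.
- T3: BR = Free, leader payoff 0.
- T4: BR = Free, leader payoff 1.
Maximizing over 5, 5, 6, 0, 1, Country B chooses T2. Subgame-perfect outcome: (Free, T2) with payoffs (9, 6).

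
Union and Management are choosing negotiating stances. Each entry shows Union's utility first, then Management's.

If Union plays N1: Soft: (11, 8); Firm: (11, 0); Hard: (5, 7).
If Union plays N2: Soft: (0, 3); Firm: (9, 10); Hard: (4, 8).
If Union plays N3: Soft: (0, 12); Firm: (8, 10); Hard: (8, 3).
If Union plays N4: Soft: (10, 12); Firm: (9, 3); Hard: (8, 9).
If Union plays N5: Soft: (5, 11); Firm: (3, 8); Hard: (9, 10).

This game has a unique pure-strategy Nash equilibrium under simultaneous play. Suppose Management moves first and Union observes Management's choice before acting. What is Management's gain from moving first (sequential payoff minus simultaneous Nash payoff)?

Work backward from Union's decision.
- Soft → Union plays N1 (best of 11, 0, 0, 10, 5); Management gets 8.
- Firm → Union plays N1 (best of 11, 9, 8, 9, 3); Management gets 0.
- Hard → Union plays N5 (best of 5, 4, 8, 8, 9); Management gets 10.
Management's induced payoffs are 8, 0, 10, so Management commits to Hard. Subgame-perfect outcome: (N5, Hard) with payoffs (9, 10).
Under simultaneous play:
Union's best replies: Soft→N1; Firm→N1; Hard→N5.
Management's best replies: N1→Soft; N2→Firm; N3→Soft; N4→Soft; N5→Soft.
Only (N1, Soft) has each player best-responding; Nash payoffs (11, 8).
Management's commitment gain: 10 − 8 = 2.

2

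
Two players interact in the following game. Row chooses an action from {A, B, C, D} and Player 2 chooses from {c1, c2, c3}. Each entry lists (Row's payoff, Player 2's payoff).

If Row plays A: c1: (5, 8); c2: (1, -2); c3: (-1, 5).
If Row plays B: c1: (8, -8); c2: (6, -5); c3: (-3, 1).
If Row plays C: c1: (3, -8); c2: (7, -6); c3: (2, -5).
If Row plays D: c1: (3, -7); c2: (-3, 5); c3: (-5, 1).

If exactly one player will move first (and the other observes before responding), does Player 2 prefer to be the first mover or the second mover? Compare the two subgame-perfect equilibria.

second

If Row leads: Player 2's best replies are A→c1, B→c3, C→c3, D→c2; Row's induced payoffs 5, -3, 2, -3; outcome (A, c1), payoffs (5, 8).
If Player 2 leads: Row's best replies are c1→B, c2→C, c3→C; Player 2's induced payoffs -8, -6, -5; outcome (C, c3), payoffs (2, -5).
Player 2 gets -5 moving first and 8 moving second, so Player 2 prefers to move second.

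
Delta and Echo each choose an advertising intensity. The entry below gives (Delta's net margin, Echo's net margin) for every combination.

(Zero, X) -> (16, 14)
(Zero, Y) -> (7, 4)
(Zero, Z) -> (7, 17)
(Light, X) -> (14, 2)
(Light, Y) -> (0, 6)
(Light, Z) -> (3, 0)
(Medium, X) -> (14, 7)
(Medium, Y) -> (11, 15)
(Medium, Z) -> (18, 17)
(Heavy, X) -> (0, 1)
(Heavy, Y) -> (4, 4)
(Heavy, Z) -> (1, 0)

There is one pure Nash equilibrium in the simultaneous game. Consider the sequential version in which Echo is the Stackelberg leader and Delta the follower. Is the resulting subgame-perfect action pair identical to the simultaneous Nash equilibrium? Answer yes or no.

Work backward from Delta's decision.
- X: Delta compares 16, 14, 14, 0 and picks Zero; Echo would get 14.
- Y: Delta compares 7, 0, 11, 4 and picks Medium; Echo would get 15.
- Z: Delta compares 7, 3, 18, 1 and picks Medium; Echo would get 17.
Maximizing over 14, 15, 17, Echo chooses Z. Subgame-perfect outcome: (Medium, Z) with payoffs (18, 17).
For the simultaneous game, intersect best replies.
Delta's best replies: X→Zero; Y→Medium; Z→Medium.
Echo's best replies: Zero→Z; Light→Y; Medium→Z; Heavy→Y.
The unique mutual best reply is (Medium, Z), giving (18, 17).
Sequential outcome (Medium, Z) coincides with the Nash profile (Medium, Z).

yes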